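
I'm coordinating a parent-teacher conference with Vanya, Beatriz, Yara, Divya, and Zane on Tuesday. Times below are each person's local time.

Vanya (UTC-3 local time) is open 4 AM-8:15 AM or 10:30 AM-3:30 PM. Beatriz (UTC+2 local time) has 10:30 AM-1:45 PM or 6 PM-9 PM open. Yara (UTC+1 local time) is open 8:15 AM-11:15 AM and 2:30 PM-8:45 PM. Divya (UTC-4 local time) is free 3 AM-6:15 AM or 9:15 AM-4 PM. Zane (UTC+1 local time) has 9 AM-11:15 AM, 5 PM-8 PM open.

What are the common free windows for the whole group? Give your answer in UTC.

08:30-10:15, 16:00-18:30

Vanya in UTC: 07:00-11:15, 13:30-18:30 (add 3h to convert from UTC-3).
Beatriz in UTC: 08:30-11:45, 16:00-19:00 (subtract 2h to convert from UTC+2).
Yara in UTC: 07:15-10:15, 13:30-19:45 (subtract 1h to convert from UTC+1).
Divya in UTC: 07:00-10:15, 13:15-20:00 (add 4h to convert from UTC-4).
Zane in UTC: 08:00-10:15, 16:00-19:00 (subtract 1h to convert from UTC+1).
Vanya ∩ Beatriz: 08:30-11:15, 16:00-18:30.
Vanya ∩ Beatriz ∩ Yara: 08:30-10:15, 16:00-18:30.
Vanya ∩ Beatriz ∩ Yara ∩ Divya: 08:30-10:15, 16:00-18:30.
Vanya ∩ Beatriz ∩ Yara ∩ Divya ∩ Zane: 08:30-10:15, 16:00-18:30.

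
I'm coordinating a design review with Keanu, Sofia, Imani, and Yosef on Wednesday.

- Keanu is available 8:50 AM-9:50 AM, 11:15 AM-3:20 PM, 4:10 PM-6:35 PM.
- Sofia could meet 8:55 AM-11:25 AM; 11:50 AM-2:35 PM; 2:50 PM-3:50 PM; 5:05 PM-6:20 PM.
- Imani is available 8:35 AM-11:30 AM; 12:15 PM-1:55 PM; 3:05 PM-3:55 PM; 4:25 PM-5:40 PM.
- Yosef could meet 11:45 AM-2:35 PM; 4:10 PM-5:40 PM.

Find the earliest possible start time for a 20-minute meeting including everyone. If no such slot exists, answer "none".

Keanu ∩ Sofia: 08:55-09:50, 11:15-11:25, 11:50-14:35, 14:50-15:20, 17:05-18:20.
Keanu ∩ Sofia ∩ Imani: 08:55-09:50, 11:15-11:25, 12:15-13:55, 15:05-15:20, 17:05-17:40.
Keanu ∩ Sofia ∩ Imani ∩ Yosef: 12:15-13:55, 17:05-17:40.
The first common window of at least 20 minutes is 12:15-13:55, so the earliest start is 12:15.

12:15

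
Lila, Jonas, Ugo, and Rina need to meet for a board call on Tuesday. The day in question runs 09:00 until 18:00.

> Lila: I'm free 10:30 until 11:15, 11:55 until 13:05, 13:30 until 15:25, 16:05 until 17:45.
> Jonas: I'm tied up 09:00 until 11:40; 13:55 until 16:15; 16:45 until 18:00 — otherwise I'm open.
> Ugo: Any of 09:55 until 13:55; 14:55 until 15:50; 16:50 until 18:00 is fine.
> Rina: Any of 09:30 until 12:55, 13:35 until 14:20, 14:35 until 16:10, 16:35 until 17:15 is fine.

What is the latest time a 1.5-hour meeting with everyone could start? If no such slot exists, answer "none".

none

Lila free: 10:30-11:15, 11:55-13:05, 13:30-15:25, 16:05-17:45.
Jonas free: 11:40-13:55, 16:15-16:45 (invert busy blocks within the working day).
Ugo free: 09:55-13:55, 14:55-15:50, 16:50-18:00.
Rina free: 09:30-12:55, 13:35-14:20, 14:35-16:10, 16:35-17:15.
Lila ∩ Jonas: 11:55-13:05, 13:30-13:55, 16:15-16:45.
Lila ∩ Jonas ∩ Ugo: 11:55-13:05, 13:30-13:55.
Lila ∩ Jonas ∩ Ugo ∩ Rina: 11:55-12:55, 13:35-13:55.
Those are the intersection windows.
No common window is at least 90 minutes long.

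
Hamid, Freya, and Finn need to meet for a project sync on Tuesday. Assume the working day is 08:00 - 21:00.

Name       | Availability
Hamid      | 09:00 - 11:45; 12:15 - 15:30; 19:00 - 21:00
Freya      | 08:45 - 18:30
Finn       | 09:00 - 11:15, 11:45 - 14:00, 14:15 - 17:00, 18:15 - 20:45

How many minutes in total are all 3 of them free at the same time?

Hamid ∩ Freya: 09:00-11:45, 12:15-15:30.
Hamid ∩ Freya ∩ Finn: 09:00-11:15, 12:15-14:00, 14:15-15:30.
So the common availability across everyone is 09:00-11:15, 12:15-14:00, 14:15-15:30.
Summing the common windows: 135 + 105 + 75 = 315 minutes.

315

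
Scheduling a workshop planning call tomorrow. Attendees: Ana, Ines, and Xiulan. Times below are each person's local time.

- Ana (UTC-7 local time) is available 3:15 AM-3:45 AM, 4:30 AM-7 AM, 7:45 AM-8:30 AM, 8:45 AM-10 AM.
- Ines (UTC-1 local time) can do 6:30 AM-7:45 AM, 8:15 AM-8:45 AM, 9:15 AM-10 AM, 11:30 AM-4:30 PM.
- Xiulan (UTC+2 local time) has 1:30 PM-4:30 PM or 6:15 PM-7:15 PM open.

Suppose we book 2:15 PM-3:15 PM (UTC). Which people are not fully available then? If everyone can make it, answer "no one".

Ana, Xiulan

Ana in UTC: 10:15-10:45, 11:30-14:00, 14:45-15:30, 15:45-17:00 (add 7h to convert from UTC-7).
Ines in UTC: 07:30-08:45, 09:15-09:45, 10:15-11:00, 12:30-17:30 (add 1h to convert from UTC-1).
Xiulan in UTC: 11:30-14:30, 16:15-17:15 (subtract 2h to convert from UTC+2).
Ana: not fully free for 14:15-15:15. Ines: free for 14:15-15:15. Xiulan: not fully free for 14:15-15:15.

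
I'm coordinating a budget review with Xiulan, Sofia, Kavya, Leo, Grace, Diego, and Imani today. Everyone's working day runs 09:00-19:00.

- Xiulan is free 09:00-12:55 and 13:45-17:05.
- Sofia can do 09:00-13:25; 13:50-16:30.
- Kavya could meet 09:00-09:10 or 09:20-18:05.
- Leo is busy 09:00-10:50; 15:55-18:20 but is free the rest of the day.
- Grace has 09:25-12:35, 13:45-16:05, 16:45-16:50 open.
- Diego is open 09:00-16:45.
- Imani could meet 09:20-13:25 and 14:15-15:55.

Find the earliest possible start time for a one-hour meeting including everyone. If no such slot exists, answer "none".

Xiulan free: 09:00-12:55, 13:45-17:05.
Sofia free: 09:00-13:25, 13:50-16:30.
Kavya free: 09:00-09:10, 09:20-18:05.
Leo free: 10:50-15:55, 18:20-19:00 (invert busy blocks within the working day).
Grace free: 09:25-12:35, 13:45-16:05, 16:45-16:50.
Diego free: 09:00-16:45.
Imani free: 09:20-13:25, 14:15-15:55.
Xiulan ∩ Sofia: 09:00-12:55, 13:50-16:30.
Xiulan ∩ Sofia ∩ Kavya: 09:00-09:10, 09:20-12:55, 13:50-16:30.
Xiulan ∩ Sofia ∩ Kavya ∩ Leo: 10:50-12:55, 13:50-15:55.
Xiulan ∩ Sofia ∩ Kavya ∩ Leo ∩ Grace: 10:50-12:35, 13:50-15:55.
Xiulan ∩ Sofia ∩ Kavya ∩ Leo ∩ Grace ∩ Diego: 10:50-12:35, 13:50-15:55.
Xiulan ∩ Sofia ∩ Kavya ∩ Leo ∩ Grace ∩ Diego ∩ Imani: 10:50-12:35, 14:15-15:55.
The first common window of at least 60 minutes is 10:50-12:35, so the earliest start is 10:50.

10:50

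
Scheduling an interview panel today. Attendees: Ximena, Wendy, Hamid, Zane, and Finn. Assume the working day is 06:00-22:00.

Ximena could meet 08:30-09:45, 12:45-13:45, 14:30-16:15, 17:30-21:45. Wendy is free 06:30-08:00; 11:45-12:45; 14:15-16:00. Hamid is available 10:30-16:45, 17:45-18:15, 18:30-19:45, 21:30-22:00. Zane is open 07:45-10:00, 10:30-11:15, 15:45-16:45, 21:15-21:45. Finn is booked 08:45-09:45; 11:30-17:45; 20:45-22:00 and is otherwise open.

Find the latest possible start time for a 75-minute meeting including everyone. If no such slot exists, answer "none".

none

Ximena free: 08:30-09:45, 12:45-13:45, 14:30-16:15, 17:30-21:45.
Wendy free: 06:30-08:00, 11:45-12:45, 14:15-16:00.
Hamid free: 10:30-16:45, 17:45-18:15, 18:30-19:45, 21:30-22:00.
Zane free: 07:45-10:00, 10:30-11:15, 15:45-16:45, 21:15-21:45.
Finn free: 06:00-08:45, 09:45-11:30, 17:45-20:45 (invert busy blocks within the working day).
Ximena ∩ Wendy: 14:30-16:00.
Ximena ∩ Wendy ∩ Hamid: 14:30-16:00.
Ximena ∩ Wendy ∩ Hamid ∩ Zane: 15:45-16:00.
Ximena ∩ Wendy ∩ Hamid ∩ Zane ∩ Finn: ∅.
There is no time when everyone is free.
No common window is at least 75 minutes long.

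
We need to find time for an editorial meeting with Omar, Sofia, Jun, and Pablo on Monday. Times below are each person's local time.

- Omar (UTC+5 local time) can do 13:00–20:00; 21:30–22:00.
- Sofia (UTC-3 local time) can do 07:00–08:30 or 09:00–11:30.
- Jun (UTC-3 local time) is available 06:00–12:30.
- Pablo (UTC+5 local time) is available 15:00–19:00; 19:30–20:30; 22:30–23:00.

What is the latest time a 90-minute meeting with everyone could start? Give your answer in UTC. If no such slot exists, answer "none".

Omar in UTC: 08:00-15:00, 16:30-17:00 (subtract 5h to convert from UTC+5).
Sofia in UTC: 10:00-11:30, 12:00-14:30 (add 3h to convert from UTC-3).
Jun in UTC: 09:00-15:30 (add 3h to convert from UTC-3).
Pablo in UTC: 10:00-14:00, 14:30-15:30, 17:30-18:00 (subtract 5h to convert from UTC+5).
Omar ∩ Sofia: 10:00-11:30, 12:00-14:30.
Omar ∩ Sofia ∩ Jun: 10:00-11:30, 12:00-14:30.
Omar ∩ Sofia ∩ Jun ∩ Pablo: 10:00-11:30, 12:00-14:00.
So the common availability across everyone is 10:00-11:30, 12:00-14:00.
The last common window of at least 90 minutes is 12:00-14:00; a 90-minute meeting can start as late as 12:30 and still end by 14:00.

12:30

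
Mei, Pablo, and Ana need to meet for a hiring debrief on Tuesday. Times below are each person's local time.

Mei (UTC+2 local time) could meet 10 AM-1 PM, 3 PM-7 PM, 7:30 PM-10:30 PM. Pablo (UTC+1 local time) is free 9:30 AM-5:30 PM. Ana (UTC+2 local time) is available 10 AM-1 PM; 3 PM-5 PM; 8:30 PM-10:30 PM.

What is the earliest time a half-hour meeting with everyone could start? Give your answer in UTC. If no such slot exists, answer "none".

Mei in UTC: 08:00-11:00, 13:00-17:00, 17:30-20:30 (subtract 2h to convert from UTC+2).
Pablo in UTC: 08:30-16:30 (subtract 1h to convert from UTC+1).
Ana in UTC: 08:00-11:00, 13:00-15:00, 18:30-20:30 (subtract 2h to convert from UTC+2).
Mei ∩ Pablo: 08:30-11:00, 13:00-16:30.
Mei ∩ Pablo ∩ Ana: 08:30-11:00, 13:00-15:00.
The first common window of at least 30 minutes is 08:30-11:00, so the earliest start is 08:30.

08:30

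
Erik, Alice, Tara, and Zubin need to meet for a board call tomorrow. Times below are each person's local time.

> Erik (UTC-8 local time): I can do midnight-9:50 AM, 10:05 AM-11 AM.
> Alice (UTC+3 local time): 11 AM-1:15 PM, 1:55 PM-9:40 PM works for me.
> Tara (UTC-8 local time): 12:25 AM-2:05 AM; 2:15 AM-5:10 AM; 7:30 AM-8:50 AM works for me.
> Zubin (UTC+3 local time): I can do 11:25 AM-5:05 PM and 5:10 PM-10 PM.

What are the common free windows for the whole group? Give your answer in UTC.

Erik in UTC: 08:00-17:50, 18:05-19:00 (add 8h to convert from UTC-8).
Alice in UTC: 08:00-10:15, 10:55-18:40 (subtract 3h to convert from UTC+3).
Tara in UTC: 08:25-10:05, 10:15-13:10, 15:30-16:50 (add 8h to convert from UTC-8).
Zubin in UTC: 08:25-14:05, 14:10-19:00 (subtract 3h to convert from UTC+3).
Erik ∩ Alice: 08:00-10:15, 10:55-17:50, 18:05-18:40.
Erik ∩ Alice ∩ Tara: 08:25-10:05, 10:55-13:10, 15:30-16:50.
Erik ∩ Alice ∩ Tara ∩ Zubin: 08:25-10:05, 10:55-13:10, 15:30-16:50.
So the common availability across everyone is 08:25-10:05, 10:55-13:10, 15:30-16:50.

08:25-10:05, 10:55-13:10, 15:30-16:50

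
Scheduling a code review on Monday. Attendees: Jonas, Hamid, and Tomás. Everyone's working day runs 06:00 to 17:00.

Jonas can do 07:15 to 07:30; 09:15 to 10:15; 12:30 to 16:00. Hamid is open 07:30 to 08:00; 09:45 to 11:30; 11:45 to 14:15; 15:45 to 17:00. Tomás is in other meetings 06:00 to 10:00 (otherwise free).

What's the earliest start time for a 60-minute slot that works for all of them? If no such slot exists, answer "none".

Jonas free: 07:15-07:30, 09:15-10:15, 12:30-16:00.
Hamid free: 07:30-08:00, 09:45-11:30, 11:45-14:15, 15:45-17:00.
Tomás free: 10:00-17:00 (invert busy blocks within the working day).
Jonas ∩ Hamid: 09:45-10:15, 12:30-14:15, 15:45-16:00.
Jonas ∩ Hamid ∩ Tomás: 10:00-10:15, 12:30-14:15, 15:45-16:00.
So the common availability across everyone is 10:00-10:15, 12:30-14:15, 15:45-16:00.
The first common window of at least 60 minutes is 12:30-14:15, so the earliest start is 12:30.

12:30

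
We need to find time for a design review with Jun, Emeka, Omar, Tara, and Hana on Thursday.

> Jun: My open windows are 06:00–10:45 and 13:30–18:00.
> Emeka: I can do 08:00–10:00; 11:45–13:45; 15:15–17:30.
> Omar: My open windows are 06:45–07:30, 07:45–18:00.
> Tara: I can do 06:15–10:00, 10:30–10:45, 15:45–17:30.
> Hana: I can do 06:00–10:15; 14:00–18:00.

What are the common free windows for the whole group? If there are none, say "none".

Jun ∩ Emeka: 08:00-10:00, 13:30-13:45, 15:15-17:30.
Jun ∩ Emeka ∩ Omar: 08:00-10:00, 13:30-13:45, 15:15-17:30.
Jun ∩ Emeka ∩ Omar ∩ Tara: 08:00-10:00, 15:45-17:30.
Jun ∩ Emeka ∩ Omar ∩ Tara ∩ Hana: 08:00-10:00, 15:45-17:30.
Those are the intersection windows.

08:00-10:00, 15:45-17:30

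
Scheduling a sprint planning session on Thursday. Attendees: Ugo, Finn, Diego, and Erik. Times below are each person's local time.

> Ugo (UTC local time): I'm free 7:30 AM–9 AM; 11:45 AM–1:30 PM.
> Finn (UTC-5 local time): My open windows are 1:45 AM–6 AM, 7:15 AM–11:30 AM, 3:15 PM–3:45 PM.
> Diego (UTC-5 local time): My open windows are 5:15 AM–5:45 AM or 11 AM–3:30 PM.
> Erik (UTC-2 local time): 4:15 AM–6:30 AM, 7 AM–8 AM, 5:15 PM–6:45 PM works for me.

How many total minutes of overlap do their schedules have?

Ugo in UTC: 07:30-09:00, 11:45-13:30.
Finn in UTC: 06:45-11:00, 12:15-16:30, 20:15-20:45 (add 5h to convert from UTC-5).
Diego in UTC: 10:15-10:45, 16:00-20:30 (add 5h to convert from UTC-5).
Erik in UTC: 06:15-08:30, 09:00-10:00, 19:15-20:45 (add 2h to convert from UTC-2).
Ugo ∩ Finn: 07:30-09:00, 12:15-13:30.
Ugo ∩ Finn ∩ Diego: ∅.
Ugo ∩ Finn ∩ Diego ∩ Erik: ∅.
There is no time when everyone is free.
There is no common window, so the total is 0 minutes.

0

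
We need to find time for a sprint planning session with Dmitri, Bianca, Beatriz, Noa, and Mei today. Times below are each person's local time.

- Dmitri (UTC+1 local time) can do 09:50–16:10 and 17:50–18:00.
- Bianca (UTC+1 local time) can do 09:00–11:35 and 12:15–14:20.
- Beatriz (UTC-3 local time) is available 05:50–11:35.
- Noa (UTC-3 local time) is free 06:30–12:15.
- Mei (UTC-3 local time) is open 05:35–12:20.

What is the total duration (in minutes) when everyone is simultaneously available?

Dmitri in UTC: 08:50-15:10, 16:50-17:00 (subtract 1h to convert from UTC+1).
Bianca in UTC: 08:00-10:35, 11:15-13:20 (subtract 1h to convert from UTC+1).
Beatriz in UTC: 08:50-14:35 (add 3h to convert from UTC-3).
Noa in UTC: 09:30-15:15 (add 3h to convert from UTC-3).
Mei in UTC: 08:35-15:20 (add 3h to convert from UTC-3).
Dmitri ∩ Bianca: 08:50-10:35, 11:15-13:20.
Dmitri ∩ Bianca ∩ Beatriz: 08:50-10:35, 11:15-13:20.
Dmitri ∩ Bianca ∩ Beatriz ∩ Noa: 09:30-10:35, 11:15-13:20.
Dmitri ∩ Bianca ∩ Beatriz ∩ Noa ∩ Mei: 09:30-10:35, 11:15-13:20.
Summing the common windows: 65 + 125 = 190 minutes.

190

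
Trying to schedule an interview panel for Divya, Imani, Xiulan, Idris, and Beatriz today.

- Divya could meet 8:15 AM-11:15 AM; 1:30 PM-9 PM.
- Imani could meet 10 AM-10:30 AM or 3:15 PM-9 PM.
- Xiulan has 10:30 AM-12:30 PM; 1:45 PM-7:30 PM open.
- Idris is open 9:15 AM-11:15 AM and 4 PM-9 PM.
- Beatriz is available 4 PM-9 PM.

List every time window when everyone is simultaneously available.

16:00-19:30

Divya ∩ Imani: 10:00-10:30, 15:15-21:00.
Divya ∩ Imani ∩ Xiulan: 15:15-19:30.
Divya ∩ Imani ∩ Xiulan ∩ Idris: 16:00-19:30.
Divya ∩ Imani ∩ Xiulan ∩ Idris ∩ Beatriz: 16:00-19:30.
So the common availability across everyone is 16:00-19:30.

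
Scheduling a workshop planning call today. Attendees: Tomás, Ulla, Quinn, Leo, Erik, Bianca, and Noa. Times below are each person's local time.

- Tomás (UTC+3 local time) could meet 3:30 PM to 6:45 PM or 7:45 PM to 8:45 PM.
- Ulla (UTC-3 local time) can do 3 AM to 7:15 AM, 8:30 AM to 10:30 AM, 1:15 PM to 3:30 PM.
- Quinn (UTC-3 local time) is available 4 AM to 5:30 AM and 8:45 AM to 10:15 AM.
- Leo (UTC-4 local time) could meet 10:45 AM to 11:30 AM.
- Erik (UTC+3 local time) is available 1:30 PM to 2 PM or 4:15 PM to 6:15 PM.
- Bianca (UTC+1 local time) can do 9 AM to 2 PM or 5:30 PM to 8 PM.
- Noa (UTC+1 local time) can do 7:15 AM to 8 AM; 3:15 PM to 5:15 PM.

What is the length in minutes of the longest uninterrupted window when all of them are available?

0

Tomás in UTC: 12:30-15:45, 16:45-17:45 (subtract 3h to convert from UTC+3).
Ulla in UTC: 06:00-10:15, 11:30-13:30, 16:15-18:30 (add 3h to convert from UTC-3).
Quinn in UTC: 07:00-08:30, 11:45-13:15 (add 3h to convert from UTC-3).
Leo in UTC: 14:45-15:30 (add 4h to convert from UTC-4).
Erik in UTC: 10:30-11:00, 13:15-15:15 (subtract 3h to convert from UTC+3).
Bianca in UTC: 08:00-13:00, 16:30-19:00 (subtract 1h to convert from UTC+1).
Noa in UTC: 06:15-07:00, 14:15-16:15 (subtract 1h to convert from UTC+1).
Tomás ∩ Ulla: 12:30-13:30, 16:45-17:45.
Tomás ∩ Ulla ∩ Quinn: 12:30-13:15.
Tomás ∩ Ulla ∩ Quinn ∩ Leo: ∅.
Tomás ∩ Ulla ∩ Quinn ∩ Leo ∩ Erik: ∅.
Tomás ∩ Ulla ∩ Quinn ∩ Leo ∩ Erik ∩ Bianca: ∅.
Tomás ∩ Ulla ∩ Quinn ∩ Leo ∩ Erik ∩ Bianca ∩ Noa: ∅.
There is no time when everyone is free.
No common window exists, so the longest block is 0 minutes.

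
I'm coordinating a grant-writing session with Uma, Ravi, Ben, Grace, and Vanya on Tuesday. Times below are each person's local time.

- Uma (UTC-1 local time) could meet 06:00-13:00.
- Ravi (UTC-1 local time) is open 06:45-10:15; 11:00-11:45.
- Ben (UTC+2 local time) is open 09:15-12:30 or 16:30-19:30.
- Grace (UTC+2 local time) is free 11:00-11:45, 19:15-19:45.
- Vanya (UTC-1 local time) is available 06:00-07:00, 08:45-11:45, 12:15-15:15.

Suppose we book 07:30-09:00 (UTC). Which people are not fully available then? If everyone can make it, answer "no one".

Grace, Ravi, Vanya

Uma in UTC: 07:00-14:00 (add 1h to convert from UTC-1).
Ravi in UTC: 07:45-11:15, 12:00-12:45 (add 1h to convert from UTC-1).
Ben in UTC: 07:15-10:30, 14:30-17:30 (subtract 2h to convert from UTC+2).
Grace in UTC: 09:00-09:45, 17:15-17:45 (subtract 2h to convert from UTC+2).
Vanya in UTC: 07:00-08:00, 09:45-12:45, 13:15-16:15 (add 1h to convert from UTC-1).
Uma: free for 07:30-09:00. Ravi: not fully free for 07:30-09:00. Ben: free for 07:30-09:00. Grace: not fully free for 07:30-09:00. Vanya: not fully free for 07:30-09:00.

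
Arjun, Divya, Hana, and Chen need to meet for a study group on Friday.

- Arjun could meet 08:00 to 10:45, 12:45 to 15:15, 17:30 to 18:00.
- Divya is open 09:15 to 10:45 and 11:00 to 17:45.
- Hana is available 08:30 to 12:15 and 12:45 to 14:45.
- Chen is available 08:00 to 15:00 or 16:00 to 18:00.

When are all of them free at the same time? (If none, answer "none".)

09:15-10:45, 12:45-14:45

Arjun ∩ Divya: 09:15-10:45, 12:45-15:15, 17:30-17:45.
Arjun ∩ Divya ∩ Hana: 09:15-10:45, 12:45-14:45.
Arjun ∩ Divya ∩ Hana ∩ Chen: 09:15-10:45, 12:45-14:45.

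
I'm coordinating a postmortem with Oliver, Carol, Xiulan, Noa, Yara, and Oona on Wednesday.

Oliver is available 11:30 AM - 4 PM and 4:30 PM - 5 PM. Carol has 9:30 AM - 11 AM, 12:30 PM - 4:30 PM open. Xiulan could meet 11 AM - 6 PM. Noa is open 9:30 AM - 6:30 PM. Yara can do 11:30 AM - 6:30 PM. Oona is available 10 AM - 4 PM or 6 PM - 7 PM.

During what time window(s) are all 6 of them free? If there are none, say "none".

12:30-16:00

Oliver ∩ Carol: 12:30-16:00.
Oliver ∩ Carol ∩ Xiulan: 12:30-16:00.
Oliver ∩ Carol ∩ Xiulan ∩ Noa: 12:30-16:00.
Oliver ∩ Carol ∩ Xiulan ∩ Noa ∩ Yara: 12:30-16:00.
Oliver ∩ Carol ∩ Xiulan ∩ Noa ∩ Yara ∩ Oona: 12:30-16:00.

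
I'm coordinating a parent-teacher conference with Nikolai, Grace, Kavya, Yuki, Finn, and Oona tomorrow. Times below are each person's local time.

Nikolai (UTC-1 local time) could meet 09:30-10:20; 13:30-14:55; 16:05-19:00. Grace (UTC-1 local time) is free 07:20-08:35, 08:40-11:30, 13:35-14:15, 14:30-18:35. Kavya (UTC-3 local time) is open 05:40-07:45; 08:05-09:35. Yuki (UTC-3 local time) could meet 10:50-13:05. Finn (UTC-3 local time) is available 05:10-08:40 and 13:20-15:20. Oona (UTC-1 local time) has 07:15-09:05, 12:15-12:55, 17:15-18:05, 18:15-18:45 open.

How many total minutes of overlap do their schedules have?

Nikolai in UTC: 10:30-11:20, 14:30-15:55, 17:05-20:00 (add 1h to convert from UTC-1).
Grace in UTC: 08:20-09:35, 09:40-12:30, 14:35-15:15, 15:30-19:35 (add 1h to convert from UTC-1).
Kavya in UTC: 08:40-10:45, 11:05-12:35 (add 3h to convert from UTC-3).
Yuki in UTC: 13:50-16:05 (add 3h to convert from UTC-3).
Finn in UTC: 08:10-11:40, 16:20-18:20 (add 3h to convert from UTC-3).
Oona in UTC: 08:15-10:05, 13:15-13:55, 18:15-19:05, 19:15-19:45 (add 1h to convert from UTC-1).
Nikolai ∩ Grace: 10:30-11:20, 14:35-15:15, 15:30-15:55, 17:05-19:35.
Nikolai ∩ Grace ∩ Kavya: 10:30-10:45, 11:05-11:20.
Nikolai ∩ Grace ∩ Kavya ∩ Yuki: ∅.
Nikolai ∩ Grace ∩ Kavya ∩ Yuki ∩ Finn: ∅.
Nikolai ∩ Grace ∩ Kavya ∩ Yuki ∩ Finn ∩ Oona: ∅.
There is no time when everyone is free.
There is no common window, so the total is 0 minutes.

0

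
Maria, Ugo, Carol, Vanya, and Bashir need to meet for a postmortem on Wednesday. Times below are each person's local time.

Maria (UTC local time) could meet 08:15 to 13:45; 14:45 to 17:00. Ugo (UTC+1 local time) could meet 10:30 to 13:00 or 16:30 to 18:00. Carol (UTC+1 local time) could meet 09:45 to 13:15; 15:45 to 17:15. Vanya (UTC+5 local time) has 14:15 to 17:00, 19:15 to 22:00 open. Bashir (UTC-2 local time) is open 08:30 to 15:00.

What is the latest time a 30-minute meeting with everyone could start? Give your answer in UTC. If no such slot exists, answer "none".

Maria in UTC: 08:15-13:45, 14:45-17:00.
Ugo in UTC: 09:30-12:00, 15:30-17:00 (subtract 1h to convert from UTC+1).
Carol in UTC: 08:45-12:15, 14:45-16:15 (subtract 1h to convert from UTC+1).
Vanya in UTC: 09:15-12:00, 14:15-17:00 (subtract 5h to convert from UTC+5).
Bashir in UTC: 10:30-17:00 (add 2h to convert from UTC-2).
Maria ∩ Ugo: 09:30-12:00, 15:30-17:00.
Maria ∩ Ugo ∩ Carol: 09:30-12:00, 15:30-16:15.
Maria ∩ Ugo ∩ Carol ∩ Vanya: 09:30-12:00, 15:30-16:15.
Maria ∩ Ugo ∩ Carol ∩ Vanya ∩ Bashir: 10:30-12:00, 15:30-16:15.
The last common window of at least 30 minutes is 15:30-16:15; a 30-minute meeting can start as late as 15:45 and still end by 16:15.

15:45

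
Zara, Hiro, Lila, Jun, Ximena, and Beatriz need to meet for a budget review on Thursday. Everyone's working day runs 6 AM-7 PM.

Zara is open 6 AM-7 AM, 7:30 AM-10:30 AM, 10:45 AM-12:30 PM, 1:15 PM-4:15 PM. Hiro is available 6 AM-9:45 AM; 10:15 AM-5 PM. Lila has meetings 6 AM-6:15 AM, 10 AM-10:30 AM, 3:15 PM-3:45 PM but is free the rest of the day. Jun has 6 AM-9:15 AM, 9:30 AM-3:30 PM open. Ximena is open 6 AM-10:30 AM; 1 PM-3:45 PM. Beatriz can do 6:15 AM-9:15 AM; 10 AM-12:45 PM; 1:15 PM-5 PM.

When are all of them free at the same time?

06:15-07:00, 07:30-09:15, 13:15-15:15

Zara free: 06:00-07:00, 07:30-10:30, 10:45-12:30, 13:15-16:15.
Hiro free: 06:00-09:45, 10:15-17:00.
Lila free: 06:15-10:00, 10:30-15:15, 15:45-19:00 (invert busy blocks within the working day).
Jun free: 06:00-09:15, 09:30-15:30.
Ximena free: 06:00-10:30, 13:00-15:45.
Beatriz free: 06:15-09:15, 10:00-12:45, 13:15-17:00.
Zara ∩ Hiro: 06:00-07:00, 07:30-09:45, 10:15-10:30, 10:45-12:30, 13:15-16:15.
Zara ∩ Hiro ∩ Lila: 06:15-07:00, 07:30-09:45, 10:45-12:30, 13:15-15:15, 15:45-16:15.
Zara ∩ Hiro ∩ Lila ∩ Jun: 06:15-07:00, 07:30-09:15, 09:30-09:45, 10:45-12:30, 13:15-15:15.
Zara ∩ Hiro ∩ Lila ∩ Jun ∩ Ximena: 06:15-07:00, 07:30-09:15, 09:30-09:45, 13:15-15:15.
Zara ∩ Hiro ∩ Lila ∩ Jun ∩ Ximena ∩ Beatriz: 06:15-07:00, 07:30-09:15, 13:15-15:15.
Those are the intersection windows.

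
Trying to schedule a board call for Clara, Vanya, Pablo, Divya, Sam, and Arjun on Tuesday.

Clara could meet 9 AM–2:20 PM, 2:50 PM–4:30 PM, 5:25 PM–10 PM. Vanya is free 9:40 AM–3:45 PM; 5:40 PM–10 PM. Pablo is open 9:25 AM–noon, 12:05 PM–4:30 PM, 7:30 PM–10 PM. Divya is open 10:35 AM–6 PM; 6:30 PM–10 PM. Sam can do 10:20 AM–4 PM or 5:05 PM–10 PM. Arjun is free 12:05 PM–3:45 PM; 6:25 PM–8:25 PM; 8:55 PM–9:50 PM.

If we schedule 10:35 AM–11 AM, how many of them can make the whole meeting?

Clara, Vanya, Pablo, Divya, and Sam can make the full 10:35-11:00 slot — that's 5.

5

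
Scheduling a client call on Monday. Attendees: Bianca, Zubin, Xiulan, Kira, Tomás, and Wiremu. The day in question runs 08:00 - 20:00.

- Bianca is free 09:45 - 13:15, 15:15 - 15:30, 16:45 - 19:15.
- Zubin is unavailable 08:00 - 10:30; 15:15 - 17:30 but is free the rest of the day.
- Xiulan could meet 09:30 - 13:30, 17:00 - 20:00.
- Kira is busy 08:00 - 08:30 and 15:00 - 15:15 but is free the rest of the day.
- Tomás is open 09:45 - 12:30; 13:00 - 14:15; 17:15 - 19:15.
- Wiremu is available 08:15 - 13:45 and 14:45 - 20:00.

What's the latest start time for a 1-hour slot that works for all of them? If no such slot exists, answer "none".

Bianca free: 09:45-13:15, 15:15-15:30, 16:45-19:15.
Zubin free: 10:30-15:15, 17:30-20:00 (invert busy blocks within the working day).
Xiulan free: 09:30-13:30, 17:00-20:00.
Kira free: 08:30-15:00, 15:15-20:00 (invert busy blocks within the working day).
Tomás free: 09:45-12:30, 13:00-14:15, 17:15-19:15.
Wiremu free: 08:15-13:45, 14:45-20:00.
Bianca ∩ Zubin: 10:30-13:15, 17:30-19:15.
Bianca ∩ Zubin ∩ Xiulan: 10:30-13:15, 17:30-19:15.
Bianca ∩ Zubin ∩ Xiulan ∩ Kira: 10:30-13:15, 17:30-19:15.
Bianca ∩ Zubin ∩ Xiulan ∩ Kira ∩ Tomás: 10:30-12:30, 13:00-13:15, 17:30-19:15.
Bianca ∩ Zubin ∩ Xiulan ∩ Kira ∩ Tomás ∩ Wiremu: 10:30-12:30, 13:00-13:15, 17:30-19:15.
The last common window of at least 60 minutes is 17:30-19:15; a 60-minute meeting can start as late as 18:15 and still end by 19:15.

18:15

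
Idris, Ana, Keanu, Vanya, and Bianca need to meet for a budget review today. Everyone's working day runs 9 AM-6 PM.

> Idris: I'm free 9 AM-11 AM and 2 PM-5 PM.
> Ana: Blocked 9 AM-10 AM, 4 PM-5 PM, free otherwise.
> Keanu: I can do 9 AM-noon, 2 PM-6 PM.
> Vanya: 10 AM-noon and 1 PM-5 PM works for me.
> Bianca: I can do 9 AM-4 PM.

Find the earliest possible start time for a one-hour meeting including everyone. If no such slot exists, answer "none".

Idris free: 09:00-11:00, 14:00-17:00.
Ana free: 10:00-16:00, 17:00-18:00 (invert busy blocks within the working day).
Keanu free: 09:00-12:00, 14:00-18:00.
Vanya free: 10:00-12:00, 13:00-17:00.
Bianca free: 09:00-16:00.
Idris ∩ Ana: 10:00-11:00, 14:00-16:00.
Idris ∩ Ana ∩ Keanu: 10:00-11:00, 14:00-16:00.
Idris ∩ Ana ∩ Keanu ∩ Vanya: 10:00-11:00, 14:00-16:00.
Idris ∩ Ana ∩ Keanu ∩ Vanya ∩ Bianca: 10:00-11:00, 14:00-16:00.
The first common window of at least 60 minutes is 10:00-11:00, so the earliest start is 10:00.

10:00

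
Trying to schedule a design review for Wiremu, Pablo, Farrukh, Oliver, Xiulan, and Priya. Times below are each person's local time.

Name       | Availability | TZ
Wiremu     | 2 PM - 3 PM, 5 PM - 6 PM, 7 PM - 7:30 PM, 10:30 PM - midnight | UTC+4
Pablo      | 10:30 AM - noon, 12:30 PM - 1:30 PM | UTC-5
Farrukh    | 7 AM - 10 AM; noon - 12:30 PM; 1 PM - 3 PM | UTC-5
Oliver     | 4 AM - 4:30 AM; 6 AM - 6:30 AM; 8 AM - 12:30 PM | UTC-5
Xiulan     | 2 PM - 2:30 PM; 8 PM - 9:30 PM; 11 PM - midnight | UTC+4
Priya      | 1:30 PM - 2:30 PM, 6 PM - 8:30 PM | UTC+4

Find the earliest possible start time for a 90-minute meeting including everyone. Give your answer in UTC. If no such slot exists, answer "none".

none

Wiremu in UTC: 10:00-11:00, 13:00-14:00, 15:00-15:30, 18:30-20:00 (subtract 4h to convert from UTC+4).
Pablo in UTC: 15:30-17:00, 17:30-18:30 (add 5h to convert from UTC-5).
Farrukh in UTC: 12:00-15:00, 17:00-17:30, 18:00-20:00 (add 5h to convert from UTC-5).
Oliver in UTC: 09:00-09:30, 11:00-11:30, 13:00-17:30 (add 5h to convert from UTC-5).
Xiulan in UTC: 10:00-10:30, 16:00-17:30, 19:00-20:00 (subtract 4h to convert from UTC+4).
Priya in UTC: 09:30-10:30, 14:00-16:30 (subtract 4h to convert from UTC+4).
Wiremu ∩ Pablo: ∅.
Wiremu ∩ Pablo ∩ Farrukh: ∅.
Wiremu ∩ Pablo ∩ Farrukh ∩ Oliver: ∅.
Wiremu ∩ Pablo ∩ Farrukh ∩ Oliver ∩ Xiulan: ∅.
Wiremu ∩ Pablo ∩ Farrukh ∩ Oliver ∩ Xiulan ∩ Priya: ∅.
There is no time when everyone is free.
No common window is at least 90 minutes long.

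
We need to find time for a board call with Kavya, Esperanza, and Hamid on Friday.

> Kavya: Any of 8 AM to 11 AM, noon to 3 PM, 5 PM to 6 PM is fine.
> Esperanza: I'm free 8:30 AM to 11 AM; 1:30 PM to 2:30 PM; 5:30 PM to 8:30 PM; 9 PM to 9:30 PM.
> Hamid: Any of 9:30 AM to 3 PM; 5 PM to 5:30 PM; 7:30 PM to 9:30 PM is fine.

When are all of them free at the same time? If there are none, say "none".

09:30-11:00, 13:30-14:30

Kavya ∩ Esperanza: 08:30-11:00, 13:30-14:30, 17:30-18:00.
Kavya ∩ Esperanza ∩ Hamid: 09:30-11:00, 13:30-14:30.
So the common availability across everyone is 09:30-11:00, 13:30-14:30.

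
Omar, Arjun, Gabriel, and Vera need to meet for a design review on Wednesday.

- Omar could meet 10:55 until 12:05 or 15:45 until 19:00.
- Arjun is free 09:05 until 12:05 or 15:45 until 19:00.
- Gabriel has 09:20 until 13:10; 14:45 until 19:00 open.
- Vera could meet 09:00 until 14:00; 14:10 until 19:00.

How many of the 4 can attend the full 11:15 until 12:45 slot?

2

Gabriel and Vera can make the full 11:15-12:45 slot — that's 2.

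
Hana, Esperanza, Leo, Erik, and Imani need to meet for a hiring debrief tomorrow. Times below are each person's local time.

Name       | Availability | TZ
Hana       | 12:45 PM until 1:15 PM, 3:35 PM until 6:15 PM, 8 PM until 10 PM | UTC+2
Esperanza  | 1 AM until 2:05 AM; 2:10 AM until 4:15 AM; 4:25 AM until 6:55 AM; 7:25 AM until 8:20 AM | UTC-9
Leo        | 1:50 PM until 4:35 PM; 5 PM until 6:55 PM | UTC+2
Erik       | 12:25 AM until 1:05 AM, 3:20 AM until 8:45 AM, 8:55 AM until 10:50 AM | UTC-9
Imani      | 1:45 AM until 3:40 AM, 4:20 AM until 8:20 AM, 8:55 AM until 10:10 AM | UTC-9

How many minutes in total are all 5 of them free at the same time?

Hana in UTC: 10:45-11:15, 13:35-16:15, 18:00-20:00 (subtract 2h to convert from UTC+2).
Esperanza in UTC: 10:00-11:05, 11:10-13:15, 13:25-15:55, 16:25-17:20 (add 9h to convert from UTC-9).
Leo in UTC: 11:50-14:35, 15:00-16:55 (subtract 2h to convert from UTC+2).
Erik in UTC: 09:25-10:05, 12:20-17:45, 17:55-19:50 (add 9h to convert from UTC-9).
Imani in UTC: 10:45-12:40, 13:20-17:20, 17:55-19:10 (add 9h to convert from UTC-9).
Hana ∩ Esperanza: 10:45-11:05, 11:10-11:15, 13:35-15:55.
Hana ∩ Esperanza ∩ Leo: 13:35-14:35, 15:00-15:55.
Hana ∩ Esperanza ∩ Leo ∩ Erik: 13:35-14:35, 15:00-15:55.
Hana ∩ Esperanza ∩ Leo ∩ Erik ∩ Imani: 13:35-14:35, 15:00-15:55.
Those are the intersection windows.
Summing the common windows: 60 + 55 = 115 minutes.

115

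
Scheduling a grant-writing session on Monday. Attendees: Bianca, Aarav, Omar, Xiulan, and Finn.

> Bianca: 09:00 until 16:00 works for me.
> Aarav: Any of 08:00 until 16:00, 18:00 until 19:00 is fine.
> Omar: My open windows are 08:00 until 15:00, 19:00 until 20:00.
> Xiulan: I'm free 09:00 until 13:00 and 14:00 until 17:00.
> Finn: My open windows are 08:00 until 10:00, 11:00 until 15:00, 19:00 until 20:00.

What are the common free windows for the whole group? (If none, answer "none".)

Bianca ∩ Aarav: 09:00-16:00.
Bianca ∩ Aarav ∩ Omar: 09:00-15:00.
Bianca ∩ Aarav ∩ Omar ∩ Xiulan: 09:00-13:00, 14:00-15:00.
Bianca ∩ Aarav ∩ Omar ∩ Xiulan ∩ Finn: 09:00-10:00, 11:00-13:00, 14:00-15:00.
So the common availability across everyone is 09:00-10:00, 11:00-13:00, 14:00-15:00.

09:00-10:00, 11:00-13:00, 14:00-15:00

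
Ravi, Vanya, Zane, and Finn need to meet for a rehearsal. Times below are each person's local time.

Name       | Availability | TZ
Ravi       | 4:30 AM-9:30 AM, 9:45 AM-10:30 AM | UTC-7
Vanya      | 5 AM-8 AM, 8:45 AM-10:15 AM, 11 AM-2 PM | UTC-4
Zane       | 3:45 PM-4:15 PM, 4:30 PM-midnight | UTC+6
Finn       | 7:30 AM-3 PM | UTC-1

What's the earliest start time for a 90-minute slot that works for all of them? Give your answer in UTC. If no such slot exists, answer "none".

Ravi in UTC: 11:30-16:30, 16:45-17:30 (add 7h to convert from UTC-7).
Vanya in UTC: 09:00-12:00, 12:45-14:15, 15:00-18:00 (add 4h to convert from UTC-4).
Zane in UTC: 09:45-10:15, 10:30-18:00 (subtract 6h to convert from UTC+6).
Finn in UTC: 08:30-16:00 (add 1h to convert from UTC-1).
Ravi ∩ Vanya: 11:30-12:00, 12:45-14:15, 15:00-16:30, 16:45-17:30.
Ravi ∩ Vanya ∩ Zane: 11:30-12:00, 12:45-14:15, 15:00-16:30, 16:45-17:30.
Ravi ∩ Vanya ∩ Zane ∩ Finn: 11:30-12:00, 12:45-14:15, 15:00-16:00.
Those are the intersection windows.
The first common window of at least 90 minutes is 12:45-14:15, so the earliest start is 12:45.

12:45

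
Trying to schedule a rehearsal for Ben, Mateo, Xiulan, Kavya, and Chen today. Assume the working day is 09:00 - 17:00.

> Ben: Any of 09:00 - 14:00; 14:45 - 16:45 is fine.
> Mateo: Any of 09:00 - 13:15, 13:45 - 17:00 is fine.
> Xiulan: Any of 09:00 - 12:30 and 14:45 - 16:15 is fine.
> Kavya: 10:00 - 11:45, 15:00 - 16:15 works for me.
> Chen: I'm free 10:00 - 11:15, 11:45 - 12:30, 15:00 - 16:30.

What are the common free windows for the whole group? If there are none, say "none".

10:00-11:15, 15:00-16:15

Ben ∩ Mateo: 09:00-13:15, 13:45-14:00, 14:45-16:45.
Ben ∩ Mateo ∩ Xiulan: 09:00-12:30, 14:45-16:15.
Ben ∩ Mateo ∩ Xiulan ∩ Kavya: 10:00-11:45, 15:00-16:15.
Ben ∩ Mateo ∩ Xiulan ∩ Kavya ∩ Chen: 10:00-11:15, 15:00-16:15.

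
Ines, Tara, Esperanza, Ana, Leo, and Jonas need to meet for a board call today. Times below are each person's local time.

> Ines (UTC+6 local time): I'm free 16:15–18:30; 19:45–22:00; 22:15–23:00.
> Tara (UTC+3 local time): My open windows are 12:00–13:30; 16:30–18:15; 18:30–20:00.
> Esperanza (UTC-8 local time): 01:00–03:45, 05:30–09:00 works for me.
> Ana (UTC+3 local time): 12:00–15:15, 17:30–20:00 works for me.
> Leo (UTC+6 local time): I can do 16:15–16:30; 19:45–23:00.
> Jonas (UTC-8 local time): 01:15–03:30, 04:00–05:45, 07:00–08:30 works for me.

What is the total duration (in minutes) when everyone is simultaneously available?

Ines in UTC: 10:15-12:30, 13:45-16:00, 16:15-17:00 (subtract 6h to convert from UTC+6).
Tara in UTC: 09:00-10:30, 13:30-15:15, 15:30-17:00 (subtract 3h to convert from UTC+3).
Esperanza in UTC: 09:00-11:45, 13:30-17:00 (add 8h to convert from UTC-8).
Ana in UTC: 09:00-12:15, 14:30-17:00 (subtract 3h to convert from UTC+3).
Leo in UTC: 10:15-10:30, 13:45-17:00 (subtract 6h to convert from UTC+6).
Jonas in UTC: 09:15-11:30, 12:00-13:45, 15:00-16:30 (add 8h to convert from UTC-8).
Ines ∩ Tara: 10:15-10:30, 13:45-15:15, 15:30-16:00, 16:15-17:00.
Ines ∩ Tara ∩ Esperanza: 10:15-10:30, 13:45-15:15, 15:30-16:00, 16:15-17:00.
Ines ∩ Tara ∩ Esperanza ∩ Ana: 10:15-10:30, 14:30-15:15, 15:30-16:00, 16:15-17:00.
Ines ∩ Tara ∩ Esperanza ∩ Ana ∩ Leo: 10:15-10:30, 14:30-15:15, 15:30-16:00, 16:15-17:00.
Ines ∩ Tara ∩ Esperanza ∩ Ana ∩ Leo ∩ Jonas: 10:15-10:30, 15:00-15:15, 15:30-16:00, 16:15-16:30.
Those are the intersection windows.
Summing the common windows: 15 + 15 + 30 + 15 = 75 minutes.

75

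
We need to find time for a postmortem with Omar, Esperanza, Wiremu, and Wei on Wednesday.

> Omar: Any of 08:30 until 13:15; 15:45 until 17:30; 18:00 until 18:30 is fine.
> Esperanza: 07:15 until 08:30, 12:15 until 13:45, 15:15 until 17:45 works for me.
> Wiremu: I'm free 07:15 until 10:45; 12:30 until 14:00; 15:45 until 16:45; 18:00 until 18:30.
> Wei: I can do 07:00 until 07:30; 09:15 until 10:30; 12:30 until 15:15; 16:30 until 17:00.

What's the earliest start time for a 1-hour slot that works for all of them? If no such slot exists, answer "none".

Omar ∩ Esperanza: 12:15-13:15, 15:45-17:30.
Omar ∩ Esperanza ∩ Wiremu: 12:30-13:15, 15:45-16:45.
Omar ∩ Esperanza ∩ Wiremu ∩ Wei: 12:30-13:15, 16:30-16:45.
No common window is at least 60 minutes long.

none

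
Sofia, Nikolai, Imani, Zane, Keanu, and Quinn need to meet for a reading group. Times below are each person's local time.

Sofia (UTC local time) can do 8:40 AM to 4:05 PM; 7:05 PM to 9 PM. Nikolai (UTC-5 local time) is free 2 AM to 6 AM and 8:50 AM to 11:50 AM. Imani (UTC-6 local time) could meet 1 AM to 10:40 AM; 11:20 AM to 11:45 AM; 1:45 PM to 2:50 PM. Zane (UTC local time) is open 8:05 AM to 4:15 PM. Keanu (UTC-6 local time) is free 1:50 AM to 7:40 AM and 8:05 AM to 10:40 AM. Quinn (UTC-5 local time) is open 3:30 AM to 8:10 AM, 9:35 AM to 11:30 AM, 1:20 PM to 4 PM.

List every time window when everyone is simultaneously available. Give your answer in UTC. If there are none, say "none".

Sofia in UTC: 08:40-16:05, 19:05-21:00.
Nikolai in UTC: 07:00-11:00, 13:50-16:50 (add 5h to convert from UTC-5).
Imani in UTC: 07:00-16:40, 17:20-17:45, 19:45-20:50 (add 6h to convert from UTC-6).
Zane in UTC: 08:05-16:15.
Keanu in UTC: 07:50-13:40, 14:05-16:40 (add 6h to convert from UTC-6).
Quinn in UTC: 08:30-13:10, 14:35-16:30, 18:20-21:00 (add 5h to convert from UTC-5).
Sofia ∩ Nikolai: 08:40-11:00, 13:50-16:05.
Sofia ∩ Nikolai ∩ Imani: 08:40-11:00, 13:50-16:05.
Sofia ∩ Nikolai ∩ Imani ∩ Zane: 08:40-11:00, 13:50-16:05.
Sofia ∩ Nikolai ∩ Imani ∩ Zane ∩ Keanu: 08:40-11:00, 14:05-16:05.
Sofia ∩ Nikolai ∩ Imani ∩ Zane ∩ Keanu ∩ Quinn: 08:40-11:00, 14:35-16:05.

08:40-11:00, 14:35-16:05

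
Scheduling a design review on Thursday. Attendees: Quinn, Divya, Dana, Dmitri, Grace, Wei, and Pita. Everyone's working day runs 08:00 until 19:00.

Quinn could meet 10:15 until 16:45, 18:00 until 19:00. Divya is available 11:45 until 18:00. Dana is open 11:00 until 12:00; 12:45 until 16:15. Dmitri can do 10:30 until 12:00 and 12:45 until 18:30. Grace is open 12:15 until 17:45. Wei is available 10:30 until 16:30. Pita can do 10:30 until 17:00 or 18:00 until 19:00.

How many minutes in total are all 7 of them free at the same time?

Quinn ∩ Divya: 11:45-16:45.
Quinn ∩ Divya ∩ Dana: 11:45-12:00, 12:45-16:15.
Quinn ∩ Divya ∩ Dana ∩ Dmitri: 11:45-12:00, 12:45-16:15.
Quinn ∩ Divya ∩ Dana ∩ Dmitri ∩ Grace: 12:45-16:15.
Quinn ∩ Divya ∩ Dana ∩ Dmitri ∩ Grace ∩ Wei: 12:45-16:15.
Quinn ∩ Divya ∩ Dana ∩ Dmitri ∩ Grace ∩ Wei ∩ Pita: 12:45-16:15.
Those are the intersection windows.
That's a single block of 210 minutes.

210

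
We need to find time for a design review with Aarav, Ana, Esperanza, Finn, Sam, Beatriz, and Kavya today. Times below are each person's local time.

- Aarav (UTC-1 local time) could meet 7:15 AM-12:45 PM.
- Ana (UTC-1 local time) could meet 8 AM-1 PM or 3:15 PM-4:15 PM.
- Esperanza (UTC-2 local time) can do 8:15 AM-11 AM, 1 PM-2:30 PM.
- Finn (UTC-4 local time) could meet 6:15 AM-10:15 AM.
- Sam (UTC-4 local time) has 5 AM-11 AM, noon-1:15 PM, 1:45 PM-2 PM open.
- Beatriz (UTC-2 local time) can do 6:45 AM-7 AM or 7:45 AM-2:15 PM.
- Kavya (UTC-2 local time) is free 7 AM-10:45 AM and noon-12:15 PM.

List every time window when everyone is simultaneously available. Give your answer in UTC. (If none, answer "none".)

10:15-12:45

Aarav in UTC: 08:15-13:45 (add 1h to convert from UTC-1).
Ana in UTC: 09:00-14:00, 16:15-17:15 (add 1h to convert from UTC-1).
Esperanza in UTC: 10:15-13:00, 15:00-16:30 (add 2h to convert from UTC-2).
Finn in UTC: 10:15-14:15 (add 4h to convert from UTC-4).
Sam in UTC: 09:00-15:00, 16:00-17:15, 17:45-18:00 (add 4h to convert from UTC-4).
Beatriz in UTC: 08:45-09:00, 09:45-16:15 (add 2h to convert from UTC-2).
Kavya in UTC: 09:00-12:45, 14:00-14:15 (add 2h to convert from UTC-2).
Aarav ∩ Ana: 09:00-13:45.
Aarav ∩ Ana ∩ Esperanza: 10:15-13:00.
Aarav ∩ Ana ∩ Esperanza ∩ Finn: 10:15-13:00.
Aarav ∩ Ana ∩ Esperanza ∩ Finn ∩ Sam: 10:15-13:00.
Aarav ∩ Ana ∩ Esperanza ∩ Finn ∩ Sam ∩ Beatriz: 10:15-13:00.
Aarav ∩ Ana ∩ Esperanza ∩ Finn ∩ Sam ∩ Beatriz ∩ Kavya: 10:15-12:45.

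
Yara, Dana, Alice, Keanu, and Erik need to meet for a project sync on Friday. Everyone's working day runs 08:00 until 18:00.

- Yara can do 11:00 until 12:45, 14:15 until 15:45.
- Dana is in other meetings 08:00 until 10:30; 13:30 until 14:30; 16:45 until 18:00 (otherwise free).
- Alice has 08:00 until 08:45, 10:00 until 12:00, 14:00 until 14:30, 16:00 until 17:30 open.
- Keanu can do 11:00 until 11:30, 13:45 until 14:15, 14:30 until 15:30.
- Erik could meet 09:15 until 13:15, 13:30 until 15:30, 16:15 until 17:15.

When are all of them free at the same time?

11:00-11:30

Yara free: 11:00-12:45, 14:15-15:45.
Dana free: 10:30-13:30, 14:30-16:45 (invert busy blocks within the working day).
Alice free: 08:00-08:45, 10:00-12:00, 14:00-14:30, 16:00-17:30.
Keanu free: 11:00-11:30, 13:45-14:15, 14:30-15:30.
Erik free: 09:15-13:15, 13:30-15:30, 16:15-17:15.
Yara ∩ Dana: 11:00-12:45, 14:30-15:45.
Yara ∩ Dana ∩ Alice: 11:00-12:00.
Yara ∩ Dana ∩ Alice ∩ Keanu: 11:00-11:30.
Yara ∩ Dana ∩ Alice ∩ Keanu ∩ Erik: 11:00-11:30.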